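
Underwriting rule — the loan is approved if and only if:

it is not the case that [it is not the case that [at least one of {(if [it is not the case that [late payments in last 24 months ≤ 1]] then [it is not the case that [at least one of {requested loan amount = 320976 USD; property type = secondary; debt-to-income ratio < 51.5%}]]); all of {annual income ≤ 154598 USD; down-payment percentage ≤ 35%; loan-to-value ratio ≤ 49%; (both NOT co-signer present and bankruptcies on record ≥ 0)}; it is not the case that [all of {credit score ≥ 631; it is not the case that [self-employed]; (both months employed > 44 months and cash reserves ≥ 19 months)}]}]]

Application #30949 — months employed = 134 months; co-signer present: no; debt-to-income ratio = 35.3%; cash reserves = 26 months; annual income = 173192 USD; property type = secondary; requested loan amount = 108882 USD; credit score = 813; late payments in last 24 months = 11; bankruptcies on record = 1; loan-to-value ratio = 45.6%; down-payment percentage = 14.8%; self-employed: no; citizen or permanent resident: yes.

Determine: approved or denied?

Denied

Atomic conditions:
  late payments in last 24 months ≤ 1: 11 ≤ 1 is false
  requested loan amount = 320976 USD: 108882 == 320976 is false
  property type = secondary: secondary == secondary is true
  debt-to-income ratio < 51.5%: 35.3 < 51.5 is true
  annual income ≤ 154598 USD: 173192 ≤ 154598 is false
  down-payment percentage ≤ 35%: 14.8 ≤ 35 is true
  loan-to-value ratio ≤ 49%: 45.6 ≤ 49 is true
  NOT co-signer present: no → true
  bankruptcies on record ≥ 0: 1 ≥ 0 is true
  credit score ≥ 631: 813 ≥ 631 is true
  self-employed: no → false
  months employed > 44 months: 134 > 44 is true
  cash reserves ≥ 19 months: 26 ≥ 19 is true
Combine:
[1.1.1.1] NOT false = true
[1.1.1.2.1] false OR true OR true = true
[1.1.1.2] NOT true = false
[1.1.1] true → false = false
[1.1.2.4] true AND true = true
[1.1.2] false AND true AND true AND true = false
[1.1.3.1.2] NOT false = true
[1.1.3.1.3] true AND true = true
[1.1.3.1] true AND true AND true = true
[1.1.3] NOT true = false
[1.1] false OR false OR false = false
[1] NOT false = true
[root] NOT true = false
Overall: false → denied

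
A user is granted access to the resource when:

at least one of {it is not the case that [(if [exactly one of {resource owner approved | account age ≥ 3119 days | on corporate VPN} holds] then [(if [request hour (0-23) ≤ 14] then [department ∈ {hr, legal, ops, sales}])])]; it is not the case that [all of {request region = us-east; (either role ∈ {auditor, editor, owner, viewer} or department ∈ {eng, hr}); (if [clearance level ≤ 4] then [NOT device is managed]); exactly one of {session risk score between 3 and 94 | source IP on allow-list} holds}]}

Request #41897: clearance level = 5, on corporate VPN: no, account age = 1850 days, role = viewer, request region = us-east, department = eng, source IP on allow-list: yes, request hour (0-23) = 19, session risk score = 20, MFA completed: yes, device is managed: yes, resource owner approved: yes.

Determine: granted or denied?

Granted

Atomic conditions:
  resource owner approved: yes → true
  account age ≥ 3119 days: 1850 ≥ 3119 is false
  on corporate VPN: no → false
  request hour (0-23) ≤ 14: 19 ≤ 14 is false
  department ∈ {hr, legal, ops, sales}: eng is not in the set → false
  request region = us-east: us-east == us-east is true
  role ∈ {auditor, editor, owner, viewer}: viewer is in the set → true
  department ∈ {eng, hr}: eng is in the set → true
  clearance level ≤ 4: 5 ≤ 4 is false
  NOT device is managed: yes → false
  session risk score between 3 and 94: 20 in [3, 94] is true
  source IP on allow-list: yes → true
Combine:
[1.1.1] exactly-one(true, false, false) = true
[1.1.2] false → false (antecedent false ⇒ implication holds) = true
[1.1] true → true = true
[1] NOT true = false
[2.1.2] true OR true = true
[2.1.3] false → false (antecedent false ⇒ implication holds) = true
[2.1.4] exactly-one(true, true) = false
[2.1] true AND true AND true AND false = false
[2] NOT false = true
[root] false OR true = true
Overall: true → granted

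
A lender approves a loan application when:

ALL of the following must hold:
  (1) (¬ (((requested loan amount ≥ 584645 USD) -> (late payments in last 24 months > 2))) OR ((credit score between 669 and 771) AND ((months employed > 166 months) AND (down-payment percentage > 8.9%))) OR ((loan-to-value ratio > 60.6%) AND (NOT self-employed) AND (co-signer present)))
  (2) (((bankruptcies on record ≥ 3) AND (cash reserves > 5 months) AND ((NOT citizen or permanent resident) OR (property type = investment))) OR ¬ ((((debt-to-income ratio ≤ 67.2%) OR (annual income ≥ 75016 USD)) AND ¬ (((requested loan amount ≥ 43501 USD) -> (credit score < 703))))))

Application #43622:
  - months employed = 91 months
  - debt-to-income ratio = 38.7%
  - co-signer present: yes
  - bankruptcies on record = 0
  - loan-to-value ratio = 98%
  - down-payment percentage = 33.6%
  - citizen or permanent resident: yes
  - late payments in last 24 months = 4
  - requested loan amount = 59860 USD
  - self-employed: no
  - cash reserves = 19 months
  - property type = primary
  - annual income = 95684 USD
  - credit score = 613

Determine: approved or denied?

Atomic conditions:
  requested loan amount ≥ 584645 USD: 59860 ≥ 584645 is false
  late payments in last 24 months > 2: 4 > 2 is true
  credit score between 669 and 771: 613 in [669, 771] is false
  months employed > 166 months: 91 > 166 is false
  down-payment percentage > 8.9%: 33.6 > 8.9 is true
  loan-to-value ratio > 60.6%: 98 > 60.6 is true
  NOT self-employed: no → true
  co-signer present: yes → true
  bankruptcies on record ≥ 3: 0 ≥ 3 is false
  cash reserves > 5 months: 19 > 5 is true
  NOT citizen or permanent resident: yes → false
  property type = investment: primary == investment is false
  debt-to-income ratio ≤ 67.2%: 38.7 ≤ 67.2 is true
  annual income ≥ 75016 USD: 95684 ≥ 75016 is true
  requested loan amount ≥ 43501 USD: 59860 ≥ 43501 is true
  credit score < 703: 613 < 703 is true
Combine:
[1.1.1] false → true (antecedent false ⇒ implication holds) = true
[1.1] NOT true = false
[1.2.2] false AND true = false
[1.2] false AND false = false
[1.3] true AND true AND true = true
[1] false OR false OR true = true
[2.1.3] false OR false = false
[2.1] false AND true AND false = false
[2.2.1.1] true OR true = true
[2.2.1.2.1] true → true = true
[2.2.1.2] NOT true = false
[2.2.1] true AND false = false
[2.2] NOT false = true
[2] false OR true = true
[root] true AND true = true
Overall: true → approved

Approved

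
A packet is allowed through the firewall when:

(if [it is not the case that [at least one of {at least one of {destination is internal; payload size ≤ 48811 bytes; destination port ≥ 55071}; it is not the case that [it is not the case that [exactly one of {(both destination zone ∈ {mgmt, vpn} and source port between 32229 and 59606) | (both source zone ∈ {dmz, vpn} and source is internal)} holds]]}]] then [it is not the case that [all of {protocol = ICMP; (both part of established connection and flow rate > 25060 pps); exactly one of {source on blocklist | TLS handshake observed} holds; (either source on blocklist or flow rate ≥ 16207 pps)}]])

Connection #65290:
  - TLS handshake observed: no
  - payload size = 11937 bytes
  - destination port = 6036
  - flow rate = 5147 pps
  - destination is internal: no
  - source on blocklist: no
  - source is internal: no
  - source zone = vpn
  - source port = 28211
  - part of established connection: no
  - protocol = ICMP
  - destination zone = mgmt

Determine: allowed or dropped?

Allowed

Atomic conditions:
  destination is internal: no → false
  payload size ≤ 48811 bytes: 11937 ≤ 48811 is true
  destination port ≥ 55071: 6036 ≥ 55071 is false
  destination zone ∈ {mgmt, vpn}: mgmt is in the set → true
  source port between 32229 and 59606: 28211 in [32229, 59606] is false
  source zone ∈ {dmz, vpn}: vpn is in the set → true
  source is internal: no → false
  protocol = ICMP: ICMP == ICMP is true
  part of established connection: no → false
  flow rate > 25060 pps: 5147 > 25060 is false
  source on blocklist: no → false
  TLS handshake observed: no → false
  flow rate ≥ 16207 pps: 5147 ≥ 16207 is false
Combine:
[1.1.1] false OR true OR false = true
[1.1.2.1.1.1] true AND false = false
[1.1.2.1.1.2] true AND false = false
[1.1.2.1.1] exactly-one(false, false) = false
[1.1.2.1] NOT false = true
[1.1.2] NOT true = false
[1.1] true OR false = true
[1] NOT true = false
[2.1.2] false AND false = false
[2.1.3] exactly-one(false, false) = false
[2.1.4] false OR false = false
[2.1] true AND false AND false AND false = false
[2] NOT false = true
[root] false → true (antecedent false ⇒ implication holds) = true
Overall: true → allowed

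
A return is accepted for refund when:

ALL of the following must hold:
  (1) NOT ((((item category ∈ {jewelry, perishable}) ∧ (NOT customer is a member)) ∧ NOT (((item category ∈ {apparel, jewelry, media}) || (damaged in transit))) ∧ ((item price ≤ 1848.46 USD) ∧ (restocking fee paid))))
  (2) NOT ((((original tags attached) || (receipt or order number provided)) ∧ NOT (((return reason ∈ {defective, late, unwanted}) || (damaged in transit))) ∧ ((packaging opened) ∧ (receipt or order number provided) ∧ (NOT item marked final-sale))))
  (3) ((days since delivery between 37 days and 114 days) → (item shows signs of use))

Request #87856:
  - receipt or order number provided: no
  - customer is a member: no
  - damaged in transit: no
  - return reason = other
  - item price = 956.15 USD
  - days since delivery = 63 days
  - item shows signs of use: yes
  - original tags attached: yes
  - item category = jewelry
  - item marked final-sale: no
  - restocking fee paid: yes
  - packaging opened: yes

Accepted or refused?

Atomic conditions:
  item category ∈ {jewelry, perishable}: jewelry is in the set → true
  NOT customer is a member: no → true
  item category ∈ {apparel, jewelry, media}: jewelry is in the set → true
  damaged in transit: no → false
  item price ≤ 1848.46 USD: 956.15 ≤ 1848.46 is true
  restocking fee paid: yes → true
  original tags attached: yes → true
  receipt or order number provided: no → false
  return reason ∈ {defective, late, unwanted}: other is not in the set → false
  packaging opened: yes → true
  NOT item marked final-sale: no → true
  days since delivery between 37 days and 114 days: 63 in [37, 114] is true
  item shows signs of use: yes → true
Combine:
[1.1.1] true AND true = true
[1.1.2.1] true OR false = true
[1.1.2] NOT true = false
[1.1.3] true AND true = true
[1.1] true AND false AND true = false
[1] NOT false = true
[2.1.1] true OR false = true
[2.1.2.1] false OR false = false
[2.1.2] NOT false = true
[2.1.3] true AND false AND true = false
[2.1] true AND true AND false = false
[2] NOT false = true
[3] true → true = true
[root] true AND true AND true = true
Overall: true → accepted

Accepted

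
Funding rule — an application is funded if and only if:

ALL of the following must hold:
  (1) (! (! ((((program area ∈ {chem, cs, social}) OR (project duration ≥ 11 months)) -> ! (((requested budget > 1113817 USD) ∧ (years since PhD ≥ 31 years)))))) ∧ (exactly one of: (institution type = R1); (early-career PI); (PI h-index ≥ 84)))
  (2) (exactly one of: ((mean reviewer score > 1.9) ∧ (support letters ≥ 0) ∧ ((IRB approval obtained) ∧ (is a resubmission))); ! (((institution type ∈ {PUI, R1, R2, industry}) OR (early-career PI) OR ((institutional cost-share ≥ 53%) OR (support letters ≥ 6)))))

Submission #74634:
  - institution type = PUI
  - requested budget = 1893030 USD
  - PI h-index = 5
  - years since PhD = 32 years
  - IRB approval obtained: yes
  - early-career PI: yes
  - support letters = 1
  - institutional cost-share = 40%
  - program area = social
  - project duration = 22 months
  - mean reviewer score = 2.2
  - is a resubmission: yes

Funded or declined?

Declined

Atomic conditions:
  program area ∈ {chem, cs, social}: social is in the set → true
  project duration ≥ 11 months: 22 ≥ 11 is true
  requested budget > 1113817 USD: 1893030 > 1113817 is true
  years since PhD ≥ 31 years: 32 ≥ 31 is true
  institution type = R1: PUI == R1 is false
  early-career PI: yes → true
  PI h-index ≥ 84: 5 ≥ 84 is false
  mean reviewer score > 1.9: 2.2 > 1.9 is true
  support letters ≥ 0: 1 ≥ 0 is true
  IRB approval obtained: yes → true
  is a resubmission: yes → true
  institution type ∈ {PUI, R1, R2, industry}: PUI is in the set → true
  institutional cost-share ≥ 53%: 40 ≥ 53 is false
  support letters ≥ 6: 1 ≥ 6 is false
Combine:
[1.1.1.1.1] true OR true = true
[1.1.1.1.2.1] true AND true = true
[1.1.1.1.2] NOT true = false
[1.1.1.1] true → false = false
[1.1.1] NOT false = true
[1.1] NOT true = false
[1.2] exactly-one(false, true, false) = true
[1] false AND true = false
[2.1.3] true AND true = true
[2.1] true AND true AND true = true
[2.2.1.3] false OR false = false
[2.2.1] true OR true OR false = true
[2.2] NOT true = false
[2] exactly-one(true, false) = true
[root] false AND true = false
Overall: false → declined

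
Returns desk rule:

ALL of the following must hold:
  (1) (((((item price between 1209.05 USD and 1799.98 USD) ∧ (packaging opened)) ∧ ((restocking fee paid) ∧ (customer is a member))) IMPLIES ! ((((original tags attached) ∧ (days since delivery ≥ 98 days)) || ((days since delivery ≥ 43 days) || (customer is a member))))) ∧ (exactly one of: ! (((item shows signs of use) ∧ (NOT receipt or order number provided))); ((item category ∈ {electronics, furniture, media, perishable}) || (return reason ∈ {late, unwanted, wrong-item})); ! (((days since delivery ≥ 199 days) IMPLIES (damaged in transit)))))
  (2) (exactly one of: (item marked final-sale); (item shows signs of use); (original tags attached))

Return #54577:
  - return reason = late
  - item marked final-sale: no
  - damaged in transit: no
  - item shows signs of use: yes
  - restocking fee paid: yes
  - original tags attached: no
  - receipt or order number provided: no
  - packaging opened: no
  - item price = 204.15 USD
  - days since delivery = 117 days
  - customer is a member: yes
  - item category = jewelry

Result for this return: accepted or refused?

Accepted

Atomic conditions:
  item price between 1209.05 USD and 1799.98 USD: 204.15 in [1209.05, 1799.98] is false
  packaging opened: no → false
  restocking fee paid: yes → true
  customer is a member: yes → true
  original tags attached: no → false
  days since delivery ≥ 98 days: 117 ≥ 98 is true
  days since delivery ≥ 43 days: 117 ≥ 43 is true
  item shows signs of use: yes → true
  NOT receipt or order number provided: no → true
  item category ∈ {electronics, furniture, media, perishable}: jewelry is not in the set → false
  return reason ∈ {late, unwanted, wrong-item}: late is in the set → true
  days since delivery ≥ 199 days: 117 ≥ 199 is false
  damaged in transit: no → false
  item marked final-sale: no → false
Combine:
[1.1.1.1] false AND false = false
[1.1.1.2] true AND true = true
[1.1.1] false AND true = false
[1.1.2.1.1] false AND true = false
[1.1.2.1.2] true OR true = true
[1.1.2.1] false OR true = true
[1.1.2] NOT true = false
[1.1] false → false (antecedent false ⇒ implication holds) = true
[1.2.1.1] true AND true = true
[1.2.1] NOT true = false
[1.2.2] false OR true = true
[1.2.3.1] false → false (antecedent false ⇒ implication holds) = true
[1.2.3] NOT true = false
[1.2] exactly-one(false, true, false) = true
[1] true AND true = true
[2] exactly-one(false, true, false) = true
[root] true AND true = true
Overall: true → accepted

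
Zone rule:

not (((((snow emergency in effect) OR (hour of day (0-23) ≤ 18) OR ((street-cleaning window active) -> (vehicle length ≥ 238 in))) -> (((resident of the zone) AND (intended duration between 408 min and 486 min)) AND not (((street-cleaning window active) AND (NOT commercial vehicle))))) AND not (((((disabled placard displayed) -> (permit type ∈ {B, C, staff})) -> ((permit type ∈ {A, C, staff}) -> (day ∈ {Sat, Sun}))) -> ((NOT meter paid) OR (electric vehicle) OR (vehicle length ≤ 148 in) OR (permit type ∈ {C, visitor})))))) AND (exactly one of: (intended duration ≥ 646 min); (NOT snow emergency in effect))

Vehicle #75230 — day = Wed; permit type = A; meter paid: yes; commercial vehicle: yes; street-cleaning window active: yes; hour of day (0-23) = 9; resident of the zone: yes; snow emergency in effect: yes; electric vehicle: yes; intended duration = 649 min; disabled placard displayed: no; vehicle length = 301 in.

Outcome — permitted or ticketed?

Permitted

Atomic conditions:
  snow emergency in effect: yes → true
  hour of day (0-23) ≤ 18: 9 ≤ 18 is true
  street-cleaning window active: yes → true
  vehicle length ≥ 238 in: 301 ≥ 238 is true
  resident of the zone: yes → true
  intended duration between 408 min and 486 min: 649 in [408, 486] is false
  NOT commercial vehicle: yes → false
  disabled placard displayed: no → false
  permit type ∈ {B, C, staff}: A is not in the set → false
  permit type ∈ {A, C, staff}: A is in the set → true
  day ∈ {Sat, Sun}: Wed is not in the set → false
  NOT meter paid: yes → false
  electric vehicle: yes → true
  vehicle length ≤ 148 in: 301 ≤ 148 is false
  permit type ∈ {C, visitor}: A is not in the set → false
  intended duration ≥ 646 min: 649 ≥ 646 is true
  NOT snow emergency in effect: yes → false
Combine:
[1.1.1.1.3] true → true = true
[1.1.1.1] true OR true OR true = true
[1.1.1.2.1] true AND false = false
[1.1.1.2.2.1] true AND false = false
[1.1.1.2.2] NOT false = true
[1.1.1.2] false AND true = false
[1.1.1] true → false = false
[1.1.2.1.1.1] false → false (antecedent false ⇒ implication holds) = true
[1.1.2.1.1.2] true → false = false
[1.1.2.1.1] true → false = false
[1.1.2.1.2] false OR true OR false OR false = true
[1.1.2.1] false → true (antecedent false ⇒ implication holds) = true
[1.1.2] NOT true = false
[1.1] false AND false = false
[1] NOT false = true
[2] exactly-one(true, false) = true
[root] true AND true = true
Overall: true → permitted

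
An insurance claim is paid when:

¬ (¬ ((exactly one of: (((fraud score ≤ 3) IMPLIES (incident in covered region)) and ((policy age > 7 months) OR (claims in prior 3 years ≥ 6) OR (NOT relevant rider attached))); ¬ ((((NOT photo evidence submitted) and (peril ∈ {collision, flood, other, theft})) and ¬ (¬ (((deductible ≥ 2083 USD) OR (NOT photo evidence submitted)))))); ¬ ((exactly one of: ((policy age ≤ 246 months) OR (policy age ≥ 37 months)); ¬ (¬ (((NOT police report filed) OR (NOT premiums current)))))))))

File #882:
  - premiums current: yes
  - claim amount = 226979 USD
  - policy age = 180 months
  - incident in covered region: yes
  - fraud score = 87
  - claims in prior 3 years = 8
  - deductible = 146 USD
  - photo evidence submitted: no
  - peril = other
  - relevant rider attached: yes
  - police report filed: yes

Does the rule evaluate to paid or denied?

Paid

Atomic conditions:
  fraud score ≤ 3: 87 ≤ 3 is false
  incident in covered region: yes → true
  policy age > 7 months: 180 > 7 is true
  claims in prior 3 years ≥ 6: 8 ≥ 6 is true
  NOT relevant rider attached: yes → false
  NOT photo evidence submitted: no → true
  peril ∈ {collision, flood, other, theft}: other is in the set → true
  deductible ≥ 2083 USD: 146 ≥ 2083 is false
  policy age ≤ 246 months: 180 ≤ 246 is true
  policy age ≥ 37 months: 180 ≥ 37 is true
  NOT police report filed: yes → false
  NOT premiums current: yes → false
Combine:
[1.1.1.1] false → true (antecedent false ⇒ implication holds) = true
[1.1.1.2] true OR true OR false = true
[1.1.1] true AND true = true
[1.1.2.1.1] true AND true = true
[1.1.2.1.2.1.1] false OR true = true
[1.1.2.1.2.1] NOT true = false
[1.1.2.1.2] NOT false = true
[1.1.2.1] true AND true = true
[1.1.2] NOT true = false
[1.1.3.1.1] true OR true = true
[1.1.3.1.2.1.1] false OR false = false
[1.1.3.1.2.1] NOT false = true
[1.1.3.1.2] NOT true = false
[1.1.3.1] exactly-one(true, false) = true
[1.1.3] NOT true = false
[1.1] exactly-one(true, false, false) = true
[1] NOT true = false
[root] NOT false = true
Overall: true → paid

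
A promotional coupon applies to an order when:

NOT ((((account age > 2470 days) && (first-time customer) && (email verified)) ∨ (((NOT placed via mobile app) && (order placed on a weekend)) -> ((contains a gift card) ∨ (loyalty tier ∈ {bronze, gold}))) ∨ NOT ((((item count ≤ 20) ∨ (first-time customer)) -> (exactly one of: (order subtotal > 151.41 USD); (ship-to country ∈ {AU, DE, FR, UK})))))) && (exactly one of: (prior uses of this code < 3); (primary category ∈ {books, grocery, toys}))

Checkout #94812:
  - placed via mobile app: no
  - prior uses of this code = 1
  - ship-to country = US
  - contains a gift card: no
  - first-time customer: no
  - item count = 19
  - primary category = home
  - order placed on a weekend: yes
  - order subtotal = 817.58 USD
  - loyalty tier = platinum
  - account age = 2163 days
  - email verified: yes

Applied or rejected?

Applied

Atomic conditions:
  account age > 2470 days: 2163 > 2470 is false
  first-time customer: no → false
  email verified: yes → true
  NOT placed via mobile app: no → true
  order placed on a weekend: yes → true
  contains a gift card: no → false
  loyalty tier ∈ {bronze, gold}: platinum is not in the set → false
  item count ≤ 20: 19 ≤ 20 is true
  order subtotal > 151.41 USD: 817.58 > 151.41 is true
  ship-to country ∈ {AU, DE, FR, UK}: US is not in the set → false
  prior uses of this code < 3: 1 < 3 is true
  primary category ∈ {books, grocery, toys}: home is not in the set → false
Combine:
[1.1.1] false AND false AND true = false
[1.1.2.1] true AND true = true
[1.1.2.2] false OR false = false
[1.1.2] true → false = false
[1.1.3.1.1] true OR false = true
[1.1.3.1.2] exactly-one(true, false) = true
[1.1.3.1] true → true = true
[1.1.3] NOT true = false
[1.1] false OR false OR false = false
[1] NOT false = true
[2] exactly-one(true, false) = true
[root] true AND true = true
Overall: true → applied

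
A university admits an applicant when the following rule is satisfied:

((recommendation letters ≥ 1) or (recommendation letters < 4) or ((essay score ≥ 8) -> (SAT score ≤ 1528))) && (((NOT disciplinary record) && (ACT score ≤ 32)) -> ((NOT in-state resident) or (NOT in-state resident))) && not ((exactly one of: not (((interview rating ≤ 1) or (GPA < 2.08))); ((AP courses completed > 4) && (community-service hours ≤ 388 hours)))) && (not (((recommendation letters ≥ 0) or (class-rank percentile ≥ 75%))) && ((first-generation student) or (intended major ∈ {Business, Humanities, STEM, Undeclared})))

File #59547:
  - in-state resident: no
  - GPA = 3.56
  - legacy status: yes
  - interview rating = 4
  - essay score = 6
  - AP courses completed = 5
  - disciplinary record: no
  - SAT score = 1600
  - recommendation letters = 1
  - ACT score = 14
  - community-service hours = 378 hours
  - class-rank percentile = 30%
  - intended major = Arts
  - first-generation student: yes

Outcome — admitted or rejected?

Rejected

Atomic conditions:
  recommendation letters ≥ 1: 1 ≥ 1 is true
  recommendation letters < 4: 1 < 4 is true
  essay score ≥ 8: 6 ≥ 8 is false
  SAT score ≤ 1528: 1600 ≤ 1528 is false
  NOT disciplinary record: no → true
  ACT score ≤ 32: 14 ≤ 32 is true
  NOT in-state resident: no → true
  interview rating ≤ 1: 4 ≤ 1 is false
  GPA < 2.08: 3.56 < 2.08 is false
  AP courses completed > 4: 5 > 4 is true
  community-service hours ≤ 388 hours: 378 ≤ 388 is true
  recommendation letters ≥ 0: 1 ≥ 0 is true
  class-rank percentile ≥ 75%: 30 ≥ 75 is false
  first-generation student: yes → true
  intended major ∈ {Business, Humanities, STEM, Undeclared}: Arts is not in the set → false
Combine:
[1.3] false → false (antecedent false ⇒ implication holds) = true
[1] true OR true OR true = true
[2.1] true AND true = true
[2.2] true OR true = true
[2] true → true = true
[3.1.1.1] false OR false = false
[3.1.1] NOT false = true
[3.1.2] true AND true = true
[3.1] exactly-one(true, true) = false
[3] NOT false = true
[4.1.1] true OR false = true
[4.1] NOT true = false
[4.2] true OR false = true
[4] false AND true = false
[root] true AND true AND true AND false = false
Overall: false → rejected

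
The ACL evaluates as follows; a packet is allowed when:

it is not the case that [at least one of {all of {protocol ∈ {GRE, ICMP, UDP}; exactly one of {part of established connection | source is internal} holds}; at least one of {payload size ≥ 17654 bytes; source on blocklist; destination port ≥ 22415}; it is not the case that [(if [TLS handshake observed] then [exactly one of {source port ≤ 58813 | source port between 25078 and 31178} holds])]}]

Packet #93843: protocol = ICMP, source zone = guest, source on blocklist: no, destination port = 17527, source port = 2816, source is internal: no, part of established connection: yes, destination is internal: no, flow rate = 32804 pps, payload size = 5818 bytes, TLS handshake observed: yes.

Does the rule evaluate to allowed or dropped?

Dropped

Atomic conditions:
  protocol ∈ {GRE, ICMP, UDP}: ICMP is in the set → true
  part of established connection: yes → true
  source is internal: no → false
  payload size ≥ 17654 bytes: 5818 ≥ 17654 is false
  source on blocklist: no → false
  destination port ≥ 22415: 17527 ≥ 22415 is false
  TLS handshake observed: yes → true
  source port ≤ 58813: 2816 ≤ 58813 is true
  source port between 25078 and 31178: 2816 in [25078, 31178] is false
Combine:
[1.1.2] exactly-one(true, false) = true
[1.1] true AND true = true
[1.2] false OR false OR false = false
[1.3.1.2] exactly-one(true, false) = true
[1.3.1] true → true = true
[1.3] NOT true = false
[1] true OR false OR false = true
[root] NOT true = false
Overall: false → dropped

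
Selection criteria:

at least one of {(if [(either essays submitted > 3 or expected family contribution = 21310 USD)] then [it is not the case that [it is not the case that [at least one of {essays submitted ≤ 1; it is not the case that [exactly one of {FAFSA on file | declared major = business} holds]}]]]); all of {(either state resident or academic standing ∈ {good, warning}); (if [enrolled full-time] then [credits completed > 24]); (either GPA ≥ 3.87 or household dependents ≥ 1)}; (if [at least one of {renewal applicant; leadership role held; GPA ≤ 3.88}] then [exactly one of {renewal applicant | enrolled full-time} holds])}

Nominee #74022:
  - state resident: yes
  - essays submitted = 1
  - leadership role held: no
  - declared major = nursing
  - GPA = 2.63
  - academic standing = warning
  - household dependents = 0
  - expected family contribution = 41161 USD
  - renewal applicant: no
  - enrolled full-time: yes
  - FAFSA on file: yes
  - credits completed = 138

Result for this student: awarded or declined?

Awarded

Atomic conditions:
  essays submitted > 3: 1 > 3 is false
  expected family contribution = 21310 USD: 41161 == 21310 is false
  essays submitted ≤ 1: 1 ≤ 1 is true
  FAFSA on file: yes → true
  declared major = business: nursing == business is false
  state resident: yes → true
  academic standing ∈ {good, warning}: warning is in the set → true
  enrolled full-time: yes → true
  credits completed > 24: 138 > 24 is true
  GPA ≥ 3.87: 2.63 ≥ 3.87 is false
  household dependents ≥ 1: 0 ≥ 1 is false
  renewal applicant: no → false
  leadership role held: no → false
  GPA ≤ 3.88: 2.63 ≤ 3.88 is true
Combine:
[1.1] false OR false = false
[1.2.1.1.2.1] exactly-one(true, false) = true
[1.2.1.1.2] NOT true = false
[1.2.1.1] true OR false = true
[1.2.1] NOT true = false
[1.2] NOT false = true
[1] false → true (antecedent false ⇒ implication holds) = true
[2.1] true OR true = true
[2.2] true → true = true
[2.3] false OR false = false
[2] true AND true AND false = false
[3.1] false OR false OR true = true
[3.2] exactly-one(false, true) = true
[3] true → true = true
[root] true OR false OR true = true
Overall: true → awarded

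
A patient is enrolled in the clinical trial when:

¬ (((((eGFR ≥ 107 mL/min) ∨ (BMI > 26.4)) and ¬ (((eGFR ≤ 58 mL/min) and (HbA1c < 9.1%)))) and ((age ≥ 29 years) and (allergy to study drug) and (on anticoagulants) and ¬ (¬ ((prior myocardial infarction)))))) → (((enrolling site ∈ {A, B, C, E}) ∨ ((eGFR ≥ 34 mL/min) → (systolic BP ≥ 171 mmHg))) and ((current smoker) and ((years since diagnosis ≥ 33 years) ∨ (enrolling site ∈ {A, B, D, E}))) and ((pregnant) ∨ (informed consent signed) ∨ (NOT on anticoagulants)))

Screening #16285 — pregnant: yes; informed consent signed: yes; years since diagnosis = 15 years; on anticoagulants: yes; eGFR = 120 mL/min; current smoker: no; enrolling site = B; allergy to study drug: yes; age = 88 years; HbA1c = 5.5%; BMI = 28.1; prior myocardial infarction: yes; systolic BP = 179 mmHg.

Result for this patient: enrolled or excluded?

Enrolled

Atomic conditions:
  eGFR ≥ 107 mL/min: 120 ≥ 107 is true
  BMI > 26.4: 28.1 > 26.4 is true
  eGFR ≤ 58 mL/min: 120 ≤ 58 is false
  HbA1c < 9.1%: 5.5 < 9.1 is true
  age ≥ 29 years: 88 ≥ 29 is true
  allergy to study drug: yes → true
  on anticoagulants: yes → true
  prior myocardial infarction: yes → true
  enrolling site ∈ {A, B, C, E}: B is in the set → true
  eGFR ≥ 34 mL/min: 120 ≥ 34 is true
  systolic BP ≥ 171 mmHg: 179 ≥ 171 is true
  current smoker: no → false
  years since diagnosis ≥ 33 years: 15 ≥ 33 is false
  enrolling site ∈ {A, B, D, E}: B is in the set → true
  pregnant: yes → true
  informed consent signed: yes → true
  NOT on anticoagulants: yes → false
Combine:
[1.1.1.1] true OR true = true
[1.1.1.2.1] false AND true = false
[1.1.1.2] NOT false = true
[1.1.1] true AND true = true
[1.1.2.4.1] NOT true = false
[1.1.2.4] NOT false = true
[1.1.2] true AND true AND true AND true = true
[1.1] true AND true = true
[1] NOT true = false
[2.1.2] true → true = true
[2.1] true OR true = true
[2.2.2] false OR true = true
[2.2] false AND true = false
[2.3] true OR true OR false = true
[2] true AND false AND true = false
[root] false → false (antecedent false ⇒ implication holds) = true
Overall: true → enrolled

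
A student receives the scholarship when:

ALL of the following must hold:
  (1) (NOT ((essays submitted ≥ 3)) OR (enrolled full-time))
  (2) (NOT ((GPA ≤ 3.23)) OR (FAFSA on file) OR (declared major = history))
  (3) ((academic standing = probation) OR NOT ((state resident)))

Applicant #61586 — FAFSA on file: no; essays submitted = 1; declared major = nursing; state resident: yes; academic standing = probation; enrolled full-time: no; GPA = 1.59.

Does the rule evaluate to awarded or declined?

Declined

Atomic conditions:
  essays submitted ≥ 3: 1 ≥ 3 is false
  enrolled full-time: no → false
  GPA ≤ 3.23: 1.59 ≤ 3.23 is true
  FAFSA on file: no → false
  declared major = history: nursing == history is false
  academic standing = probation: probation == probation is true
  state resident: yes → true
Combine:
[1.1] NOT false = true
[1] true OR false = true
[2.1] NOT true = false
[2] false OR false OR false = false
[3.2] NOT true = false
[3] true OR false = true
[root] true AND false AND true = false
Overall: false → declined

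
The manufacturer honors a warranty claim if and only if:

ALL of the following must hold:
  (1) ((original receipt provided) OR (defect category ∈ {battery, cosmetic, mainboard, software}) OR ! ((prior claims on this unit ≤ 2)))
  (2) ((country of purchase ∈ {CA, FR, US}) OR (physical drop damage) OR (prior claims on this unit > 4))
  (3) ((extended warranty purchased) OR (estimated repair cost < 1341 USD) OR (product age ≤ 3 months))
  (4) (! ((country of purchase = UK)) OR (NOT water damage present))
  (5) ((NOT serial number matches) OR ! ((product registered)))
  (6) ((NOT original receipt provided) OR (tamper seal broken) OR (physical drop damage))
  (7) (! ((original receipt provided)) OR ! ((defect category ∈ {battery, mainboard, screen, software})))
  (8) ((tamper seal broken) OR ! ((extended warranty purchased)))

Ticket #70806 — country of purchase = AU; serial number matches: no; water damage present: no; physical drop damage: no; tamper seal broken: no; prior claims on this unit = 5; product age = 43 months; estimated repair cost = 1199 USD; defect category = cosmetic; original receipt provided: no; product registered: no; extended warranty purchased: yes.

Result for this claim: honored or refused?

Refused

Atomic conditions:
  original receipt provided: no → false
  defect category ∈ {battery, cosmetic, mainboard, software}: cosmetic is in the set → true
  prior claims on this unit ≤ 2: 5 ≤ 2 is false
  country of purchase ∈ {CA, FR, US}: AU is not in the set → false
  physical drop damage: no → false
  prior claims on this unit > 4: 5 > 4 is true
  extended warranty purchased: yes → true
  estimated repair cost < 1341 USD: 1199 < 1341 is true
  product age ≤ 3 months: 43 ≤ 3 is false
  country of purchase = UK: AU == UK is false
  NOT water damage present: no → true
  NOT serial number matches: no → true
  product registered: no → false
  NOT original receipt provided: no → true
  tamper seal broken: no → false
  defect category ∈ {battery, mainboard, screen, software}: cosmetic is not in the set → false
Combine:
[1.3] NOT false = true
[1] false OR true OR true = true
[2] false OR false OR true = true
[3] true OR true OR false = true
[4.1] NOT false = true
[4] true OR true = true
[5.2] NOT false = true
[5] true OR true = true
[6] true OR false OR false = true
[7.1] NOT false = true
[7.2] NOT false = true
[7] true OR true = true
[8.2] NOT true = false
[8] false OR false = false
[root] true AND true AND true AND true AND true AND true AND true AND false = false
Overall: false → refused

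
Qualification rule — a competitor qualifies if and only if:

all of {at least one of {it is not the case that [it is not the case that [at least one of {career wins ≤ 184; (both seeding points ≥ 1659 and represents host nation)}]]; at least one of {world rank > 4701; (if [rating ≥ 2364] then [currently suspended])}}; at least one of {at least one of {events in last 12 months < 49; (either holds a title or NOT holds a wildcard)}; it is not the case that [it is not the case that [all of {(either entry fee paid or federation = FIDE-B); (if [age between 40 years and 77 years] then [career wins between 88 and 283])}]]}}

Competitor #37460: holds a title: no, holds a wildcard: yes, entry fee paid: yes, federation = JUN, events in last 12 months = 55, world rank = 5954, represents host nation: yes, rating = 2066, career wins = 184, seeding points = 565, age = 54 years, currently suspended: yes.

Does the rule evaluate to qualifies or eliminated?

Qualifies

Atomic conditions:
  career wins ≤ 184: 184 ≤ 184 is true
  seeding points ≥ 1659: 565 ≥ 1659 is false
  represents host nation: yes → true
  world rank > 4701: 5954 > 4701 is true
  rating ≥ 2364: 2066 ≥ 2364 is false
  currently suspended: yes → true
  events in last 12 months < 49: 55 < 49 is false
  holds a title: no → false
  NOT holds a wildcard: yes → false
  entry fee paid: yes → true
  federation = FIDE-B: JUN == FIDE-B is false
  age between 40 years and 77 years: 54 in [40, 77] is true
  career wins between 88 and 283: 184 in [88, 283] is true
Combine:
[1.1.1.1.2] false AND true = false
[1.1.1.1] true OR false = true
[1.1.1] NOT true = false
[1.1] NOT false = true
[1.2.2] false → true (antecedent false ⇒ implication holds) = true
[1.2] true OR true = true
[1] true OR true = true
[2.1.2] false OR false = false
[2.1] false OR false = false
[2.2.1.1.1] true OR false = true
[2.2.1.1.2] true → true = true
[2.2.1.1] true AND true = true
[2.2.1] NOT true = false
[2.2] NOT false = true
[2] false OR true = true
[root] true AND true = true
Overall: true → qualifies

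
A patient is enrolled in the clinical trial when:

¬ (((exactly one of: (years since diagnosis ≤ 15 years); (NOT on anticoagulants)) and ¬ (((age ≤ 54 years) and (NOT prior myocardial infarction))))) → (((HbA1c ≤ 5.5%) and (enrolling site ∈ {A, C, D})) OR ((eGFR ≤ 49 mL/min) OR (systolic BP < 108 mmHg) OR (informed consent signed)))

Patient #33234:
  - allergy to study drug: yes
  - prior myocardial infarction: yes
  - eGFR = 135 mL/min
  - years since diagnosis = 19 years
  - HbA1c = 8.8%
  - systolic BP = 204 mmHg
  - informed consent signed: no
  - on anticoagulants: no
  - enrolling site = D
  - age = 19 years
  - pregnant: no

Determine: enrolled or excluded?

Enrolled

Atomic conditions:
  years since diagnosis ≤ 15 years: 19 ≤ 15 is false
  NOT on anticoagulants: no → true
  age ≤ 54 years: 19 ≤ 54 is true
  NOT prior myocardial infarction: yes → false
  HbA1c ≤ 5.5%: 8.8 ≤ 5.5 is false
  enrolling site ∈ {A, C, D}: D is in the set → true
  eGFR ≤ 49 mL/min: 135 ≤ 49 is false
  systolic BP < 108 mmHg: 204 < 108 is false
  informed consent signed: no → false
Combine:
[1.1.1] exactly-one(false, true) = true
[1.1.2.1] true AND false = false
[1.1.2] NOT false = true
[1.1] true AND true = true
[1] NOT true = false
[2.1] false AND true = false
[2.2] false OR false OR false = false
[2] false OR false = false
[root] false → false (antecedent false ⇒ implication holds) = true
Overall: true → enrolled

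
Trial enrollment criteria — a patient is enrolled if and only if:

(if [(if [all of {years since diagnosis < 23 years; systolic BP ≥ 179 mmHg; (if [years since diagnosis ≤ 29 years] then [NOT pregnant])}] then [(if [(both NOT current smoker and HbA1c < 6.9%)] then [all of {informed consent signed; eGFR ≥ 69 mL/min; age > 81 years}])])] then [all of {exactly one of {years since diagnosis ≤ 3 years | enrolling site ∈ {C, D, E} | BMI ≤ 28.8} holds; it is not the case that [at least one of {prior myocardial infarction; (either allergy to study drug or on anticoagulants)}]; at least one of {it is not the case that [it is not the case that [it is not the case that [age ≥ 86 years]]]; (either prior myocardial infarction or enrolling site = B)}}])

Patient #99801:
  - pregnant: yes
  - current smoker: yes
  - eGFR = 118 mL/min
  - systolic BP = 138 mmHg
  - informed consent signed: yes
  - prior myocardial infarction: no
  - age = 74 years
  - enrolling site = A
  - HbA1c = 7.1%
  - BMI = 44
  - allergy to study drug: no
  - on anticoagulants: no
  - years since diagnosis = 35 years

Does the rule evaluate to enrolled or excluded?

Atomic conditions:
  years since diagnosis < 23 years: 35 < 23 is false
  systolic BP ≥ 179 mmHg: 138 ≥ 179 is false
  years since diagnosis ≤ 29 years: 35 ≤ 29 is false
  NOT pregnant: yes → false
  NOT current smoker: yes → false
  HbA1c < 6.9%: 7.1 < 6.9 is false
  informed consent signed: yes → true
  eGFR ≥ 69 mL/min: 118 ≥ 69 is true
  age > 81 years: 74 > 81 is false
  years since diagnosis ≤ 3 years: 35 ≤ 3 is false
  enrolling site ∈ {C, D, E}: A is not in the set → false
  BMI ≤ 28.8: 44 ≤ 28.8 is false
  prior myocardial infarction: no → false
  allergy to study drug: no → false
  on anticoagulants: no → false
  age ≥ 86 years: 74 ≥ 86 is false
  enrolling site = B: A == B is false
Combine:
[1.1.3] false → false (antecedent false ⇒ implication holds) = true
[1.1] false AND false AND true = false
[1.2.1] false AND false = false
[1.2.2] true AND true AND false = false
[1.2] false → false (antecedent false ⇒ implication holds) = true
[1] false → true (antecedent false ⇒ implication holds) = true
[2.1] exactly-one(false, false, false) = false
[2.2.1.2] false OR false = false
[2.2.1] false OR false = false
[2.2] NOT false = true
[2.3.1.1.1] NOT false = true
[2.3.1.1] NOT true = false
[2.3.1] NOT false = true
[2.3.2] false OR false = false
[2.3] true OR false = true
[2] false AND true AND true = false
[root] true → false = false
Overall: false → excluded

Excluded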